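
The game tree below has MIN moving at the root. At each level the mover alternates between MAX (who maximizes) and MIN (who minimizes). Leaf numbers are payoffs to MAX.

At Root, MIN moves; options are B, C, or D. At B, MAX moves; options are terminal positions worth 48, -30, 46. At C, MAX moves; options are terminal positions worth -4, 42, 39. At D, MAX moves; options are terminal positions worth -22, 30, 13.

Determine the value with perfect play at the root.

B (MAX): max(48, -30, 46) = 48
C (MAX): max(-4, 42, 39) = 42
D (MAX): max(-22, 30, 13) = 30
Root (MIN): min(48, 42, 30) = 30

30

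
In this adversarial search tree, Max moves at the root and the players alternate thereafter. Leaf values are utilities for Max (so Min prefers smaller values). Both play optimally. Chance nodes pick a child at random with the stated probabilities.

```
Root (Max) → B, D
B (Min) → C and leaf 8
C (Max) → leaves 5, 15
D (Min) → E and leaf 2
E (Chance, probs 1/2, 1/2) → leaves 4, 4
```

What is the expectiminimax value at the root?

8

C (Max): max(5, 15) = 15
B (Min): min(15, 8) = 8
E (Chance): 1/2·4 + 1/2·4 = 4
D (Min): min(4, 2) = 2
Root (Max): max(8, 2) = 8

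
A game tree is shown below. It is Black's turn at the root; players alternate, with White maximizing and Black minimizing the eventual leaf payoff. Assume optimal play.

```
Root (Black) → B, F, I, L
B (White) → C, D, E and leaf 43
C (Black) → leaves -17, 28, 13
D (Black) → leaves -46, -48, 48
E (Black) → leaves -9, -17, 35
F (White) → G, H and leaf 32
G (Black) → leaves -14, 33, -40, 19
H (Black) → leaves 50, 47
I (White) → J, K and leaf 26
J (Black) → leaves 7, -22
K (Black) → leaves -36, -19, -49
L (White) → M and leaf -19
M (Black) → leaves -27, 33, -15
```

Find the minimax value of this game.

-19

C (Black): min(-17, 28, 13) = -17
D (Black): min(-46, -48, 48) = -48
E (Black): min(-9, -17, 35) = -17
B (White): max(-17, -48, -17, 43) = 43
G (Black): min(-14, 33, -40, 19) = -40
H (Black): min(50, 47) = 47
F (White): max(-40, 47, 32) = 47
J (Black): min(7, -22) = -22
K (Black): min(-36, -19, -49) = -49
I (White): max(-22, -49, 26) = 26
M (Black): min(-27, 33, -15) = -27
L (White): max(-27, -19) = -19
Root (Black): min(43, 47, 26, -19) = -19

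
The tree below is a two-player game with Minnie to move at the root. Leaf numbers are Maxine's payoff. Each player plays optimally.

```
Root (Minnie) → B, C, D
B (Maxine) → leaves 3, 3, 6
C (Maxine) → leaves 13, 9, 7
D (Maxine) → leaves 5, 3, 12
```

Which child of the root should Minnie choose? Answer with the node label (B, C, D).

B

B (Maxine): max(3, 3, 6) = 6
C (Maxine): max(13, 9, 7) = 13
D (Maxine): max(5, 3, 12) = 12
Root (Minnie): min(6, 13, 12) = 6
Minnie picks the child with the lowest value: B (value 6).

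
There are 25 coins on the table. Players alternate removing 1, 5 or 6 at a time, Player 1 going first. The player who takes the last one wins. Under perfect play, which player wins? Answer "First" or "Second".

First

Compute winning (W) and losing (L) positions by backward induction:
i:   0  1  2  3  4  5  6  7  8  9 10 11 12 13 14 15 16 17 18 19 20 21 22 23 24 25
     L  W  L  W  L  W  W  W  W  W  W  L  W  L  W  L  W  W  W  W  W  W  L  W  L  W
Position 25 is W, so the first player wins.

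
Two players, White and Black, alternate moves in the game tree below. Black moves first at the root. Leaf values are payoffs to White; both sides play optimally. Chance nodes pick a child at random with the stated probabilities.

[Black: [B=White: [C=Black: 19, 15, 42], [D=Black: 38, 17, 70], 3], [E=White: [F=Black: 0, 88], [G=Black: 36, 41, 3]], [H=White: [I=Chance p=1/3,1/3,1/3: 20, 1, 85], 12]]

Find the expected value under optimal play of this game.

C (Black): min(19, 15, 42) = 15
D (Black): min(38, 17, 70) = 17
B (White): max(15, 17, 3) = 17
F (Black): min(0, 88) = 0
G (Black): min(36, 41, 3) = 3
E (White): max(0, 3) = 3
I (Chance): 1/3·20 + 1/3·1 + 1/3·85 = 35.33
H (White): max(35.33, 12) = 35.33
Root (Black): min(17, 3, 35.33) = 3

3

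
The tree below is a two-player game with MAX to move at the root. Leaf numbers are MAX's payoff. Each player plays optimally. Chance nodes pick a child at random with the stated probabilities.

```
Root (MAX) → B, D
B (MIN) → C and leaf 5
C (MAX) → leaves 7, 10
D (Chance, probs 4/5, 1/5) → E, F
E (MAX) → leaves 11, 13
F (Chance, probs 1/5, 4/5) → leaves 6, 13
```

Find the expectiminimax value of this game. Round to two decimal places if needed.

12.72

C (MAX): max(7, 10) = 10
B (MIN): min(10, 5) = 5
E (MAX): max(11, 13) = 13
F (Chance): 1/5·6 + 4/5·13 = 11.6
D (Chance): 4/5·13 + 1/5·11.6 = 12.72
Root (MAX): max(5, 12.72) = 12.72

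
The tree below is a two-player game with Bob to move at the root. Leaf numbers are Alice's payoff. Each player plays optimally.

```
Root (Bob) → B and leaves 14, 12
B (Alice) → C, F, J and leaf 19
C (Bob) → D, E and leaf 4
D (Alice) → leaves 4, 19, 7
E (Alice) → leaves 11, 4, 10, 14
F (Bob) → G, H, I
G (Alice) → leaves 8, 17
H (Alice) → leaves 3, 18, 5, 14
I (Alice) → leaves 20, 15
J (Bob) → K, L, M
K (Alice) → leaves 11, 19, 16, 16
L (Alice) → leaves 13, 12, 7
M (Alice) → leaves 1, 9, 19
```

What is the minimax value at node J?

K: max(11, 19, 16, 16) = 19
L: max(13, 12, 7) = 13
M: max(1, 9, 19) = 19
J: min(19, 13, 19) = 13

13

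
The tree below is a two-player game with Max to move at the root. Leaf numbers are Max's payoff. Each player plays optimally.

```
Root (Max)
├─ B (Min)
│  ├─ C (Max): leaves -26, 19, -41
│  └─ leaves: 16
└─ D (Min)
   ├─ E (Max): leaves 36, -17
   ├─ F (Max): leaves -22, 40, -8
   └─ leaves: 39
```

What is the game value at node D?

36

E: max(36, -17) = 36
F: max(-22, 40, -8) = 40
D: min(36, 40, 39) = 36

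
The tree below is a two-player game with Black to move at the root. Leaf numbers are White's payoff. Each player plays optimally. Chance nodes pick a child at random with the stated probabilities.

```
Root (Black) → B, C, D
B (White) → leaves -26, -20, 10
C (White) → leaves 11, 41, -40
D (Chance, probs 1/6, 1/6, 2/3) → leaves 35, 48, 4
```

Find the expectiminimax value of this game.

10

B (White): max(-26, -20, 10) = 10
C (White): max(11, 41, -40) = 41
D (Chance): 1/6·35 + 1/6·48 + 2/3·4 = 16.5
Root (Black): min(10, 41, 16.5) = 10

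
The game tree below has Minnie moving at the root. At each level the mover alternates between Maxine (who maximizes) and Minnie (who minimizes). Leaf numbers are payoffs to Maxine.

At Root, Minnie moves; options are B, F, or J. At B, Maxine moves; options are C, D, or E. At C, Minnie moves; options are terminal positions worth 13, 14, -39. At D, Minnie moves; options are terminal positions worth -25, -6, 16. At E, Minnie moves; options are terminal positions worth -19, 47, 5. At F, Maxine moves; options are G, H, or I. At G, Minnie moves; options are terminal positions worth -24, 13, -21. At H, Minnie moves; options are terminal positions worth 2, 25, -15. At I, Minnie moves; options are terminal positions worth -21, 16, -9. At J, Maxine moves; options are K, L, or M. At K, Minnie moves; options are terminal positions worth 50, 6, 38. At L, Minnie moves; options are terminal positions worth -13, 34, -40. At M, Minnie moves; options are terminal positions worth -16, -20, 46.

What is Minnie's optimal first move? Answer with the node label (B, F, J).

B

C (Minnie): min(13, 14, -39) = -39
D (Minnie): min(-25, -6, 16) = -25
E (Minnie): min(-19, 47, 5) = -19
B (Maxine): max(-39, -25, -19) = -19
G (Minnie): min(-24, 13, -21) = -24
H (Minnie): min(2, 25, -15) = -15
I (Minnie): min(-21, 16, -9) = -21
F (Maxine): max(-24, -15, -21) = -15
K (Minnie): min(50, 6, 38) = 6
L (Minnie): min(-13, 34, -40) = -40
M (Minnie): min(-16, -20, 46) = -20
J (Maxine): max(6, -40, -20) = 6
Root (Minnie): min(-19, -15, 6) = -19
Minnie picks the child with the lowest value: B (value -19).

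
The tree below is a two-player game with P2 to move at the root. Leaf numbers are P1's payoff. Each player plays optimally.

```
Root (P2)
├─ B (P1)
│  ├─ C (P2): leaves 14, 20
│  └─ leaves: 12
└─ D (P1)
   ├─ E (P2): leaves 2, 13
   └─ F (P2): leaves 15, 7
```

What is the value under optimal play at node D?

E: min(2, 13) = 2
F: min(15, 7) = 7
D: max(2, 7) = 7

7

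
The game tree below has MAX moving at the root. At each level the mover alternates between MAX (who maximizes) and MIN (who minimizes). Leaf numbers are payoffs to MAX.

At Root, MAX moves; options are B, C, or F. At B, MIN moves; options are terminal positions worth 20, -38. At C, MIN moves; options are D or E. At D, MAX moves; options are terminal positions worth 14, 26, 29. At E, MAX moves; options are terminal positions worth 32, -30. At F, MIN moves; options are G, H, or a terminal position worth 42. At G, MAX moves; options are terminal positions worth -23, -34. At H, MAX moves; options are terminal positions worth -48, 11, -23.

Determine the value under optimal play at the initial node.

29

B (MIN): min(20, -38) = -38
D (MAX): max(14, 26, 29) = 29
E (MAX): max(32, -30) = 32
C (MIN): min(29, 32) = 29
G (MAX): max(-23, -34) = -23
H (MAX): max(-48, 11, -23) = 11
F (MIN): min(-23, 11, 42) = -23
Root (MAX): max(-38, 29, -23) = 29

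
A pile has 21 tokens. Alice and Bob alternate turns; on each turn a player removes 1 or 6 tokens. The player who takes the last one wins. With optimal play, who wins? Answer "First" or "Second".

Second

Compute winning (W) and losing (L) positions by backward induction:
i:   0  1  2  3  4  5  6  7  8  9 10 11 12 13 14 15 16 17 18 19 20 21
     L  W  L  W  L  W  W  L  W  L  W  L  W  W  L  W  L  W  L  W  W  L
Position 21 is L, so the second player wins.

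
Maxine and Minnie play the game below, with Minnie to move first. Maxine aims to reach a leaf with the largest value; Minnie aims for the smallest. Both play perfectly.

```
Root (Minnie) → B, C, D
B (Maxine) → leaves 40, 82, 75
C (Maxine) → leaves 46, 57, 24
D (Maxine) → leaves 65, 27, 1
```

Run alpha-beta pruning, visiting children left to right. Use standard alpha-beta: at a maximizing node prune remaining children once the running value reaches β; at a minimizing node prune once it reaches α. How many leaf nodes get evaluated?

B [α=-∞,β=+∞]: v=82
C [α=-∞,β=82]: v=57
D [α=-∞,β=57]: v=65 after child 1 ≥ β → β-cutoff, skip 2
Root [α=-∞,β=+∞]: v=57
Leaves evaluated: 7 of 9.

7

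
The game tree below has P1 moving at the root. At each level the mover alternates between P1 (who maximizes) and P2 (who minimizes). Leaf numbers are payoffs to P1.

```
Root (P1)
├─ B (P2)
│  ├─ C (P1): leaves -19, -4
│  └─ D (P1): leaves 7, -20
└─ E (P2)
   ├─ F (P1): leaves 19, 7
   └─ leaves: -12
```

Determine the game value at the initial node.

-4

C (P1): max(-19, -4) = -4
D (P1): max(7, -20) = 7
B (P2): min(-4, 7) = -4
F (P1): max(19, 7) = 19
E (P2): min(19, -12) = -12
Root (P1): max(-4, -12) = -4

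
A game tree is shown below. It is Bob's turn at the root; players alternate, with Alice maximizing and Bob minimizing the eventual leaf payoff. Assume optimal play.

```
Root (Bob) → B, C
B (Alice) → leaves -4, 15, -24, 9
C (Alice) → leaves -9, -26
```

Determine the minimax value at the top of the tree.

-9

B (Alice): max(-4, 15, -24, 9) = 15
C (Alice): max(-9, -26) = -9
Root (Bob): min(15, -9) = -9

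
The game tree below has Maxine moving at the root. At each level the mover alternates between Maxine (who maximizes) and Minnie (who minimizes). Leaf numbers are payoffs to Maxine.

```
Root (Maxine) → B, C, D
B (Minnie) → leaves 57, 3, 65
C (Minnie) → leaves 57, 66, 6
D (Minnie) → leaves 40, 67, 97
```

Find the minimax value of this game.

B (Minnie): min(57, 3, 65) = 3
C (Minnie): min(57, 66, 6) = 6
D (Minnie): min(40, 67, 97) = 40
Root (Maxine): max(3, 6, 40) = 40

40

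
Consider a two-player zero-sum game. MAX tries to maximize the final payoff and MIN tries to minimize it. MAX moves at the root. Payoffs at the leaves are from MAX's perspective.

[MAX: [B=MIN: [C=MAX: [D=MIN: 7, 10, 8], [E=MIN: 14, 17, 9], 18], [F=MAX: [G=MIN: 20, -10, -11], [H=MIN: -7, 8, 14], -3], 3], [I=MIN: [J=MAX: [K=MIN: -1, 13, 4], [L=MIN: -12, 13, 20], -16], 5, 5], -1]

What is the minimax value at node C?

D: min(7, 10, 8) = 7
E: min(14, 17, 9) = 9
C: max(7, 9, 18) = 18

18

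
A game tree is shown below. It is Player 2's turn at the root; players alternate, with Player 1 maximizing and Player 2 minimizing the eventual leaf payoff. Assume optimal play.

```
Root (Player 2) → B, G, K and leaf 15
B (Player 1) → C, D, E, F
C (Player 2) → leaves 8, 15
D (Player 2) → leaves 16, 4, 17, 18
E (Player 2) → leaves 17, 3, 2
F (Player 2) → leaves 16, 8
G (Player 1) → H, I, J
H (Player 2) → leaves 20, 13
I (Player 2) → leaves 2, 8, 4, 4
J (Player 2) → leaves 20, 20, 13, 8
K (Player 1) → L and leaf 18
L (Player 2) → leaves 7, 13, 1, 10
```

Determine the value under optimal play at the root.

C (Player 2): min(8, 15) = 8
D (Player 2): min(16, 4, 17, 18) = 4
E (Player 2): min(17, 3, 2) = 2
F (Player 2): min(16, 8) = 8
B (Player 1): max(8, 4, 2, 8) = 8
H (Player 2): min(20, 13) = 13
I (Player 2): min(2, 8, 4, 4) = 2
J (Player 2): min(20, 20, 13, 8) = 8
G (Player 1): max(13, 2, 8) = 13
L (Player 2): min(7, 13, 1, 10) = 1
K (Player 1): max(1, 18) = 18
Root (Player 2): min(8, 13, 18, 15) = 8

8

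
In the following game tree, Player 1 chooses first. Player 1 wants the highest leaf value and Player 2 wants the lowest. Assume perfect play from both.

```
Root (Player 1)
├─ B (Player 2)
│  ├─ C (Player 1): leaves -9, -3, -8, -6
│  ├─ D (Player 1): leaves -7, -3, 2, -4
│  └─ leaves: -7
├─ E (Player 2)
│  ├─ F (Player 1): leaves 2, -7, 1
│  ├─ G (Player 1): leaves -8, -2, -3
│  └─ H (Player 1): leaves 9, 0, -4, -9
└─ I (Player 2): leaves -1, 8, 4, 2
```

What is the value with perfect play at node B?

C: max(-9, -3, -8, -6) = -3
D: max(-7, -3, 2, -4) = 2
B: min(-3, 2, -7) = -7

-7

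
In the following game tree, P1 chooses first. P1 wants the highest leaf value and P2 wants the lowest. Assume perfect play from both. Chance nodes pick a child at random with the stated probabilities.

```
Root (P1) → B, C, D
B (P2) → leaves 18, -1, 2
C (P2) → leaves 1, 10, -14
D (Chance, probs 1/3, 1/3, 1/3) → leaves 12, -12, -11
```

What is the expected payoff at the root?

-1

B (P2): min(18, -1, 2) = -1
C (P2): min(1, 10, -14) = -14
D (Chance): 1/3·12 + 1/3·-12 + 1/3·-11 = -3.67
Root (P1): max(-1, -14, -3.67) = -1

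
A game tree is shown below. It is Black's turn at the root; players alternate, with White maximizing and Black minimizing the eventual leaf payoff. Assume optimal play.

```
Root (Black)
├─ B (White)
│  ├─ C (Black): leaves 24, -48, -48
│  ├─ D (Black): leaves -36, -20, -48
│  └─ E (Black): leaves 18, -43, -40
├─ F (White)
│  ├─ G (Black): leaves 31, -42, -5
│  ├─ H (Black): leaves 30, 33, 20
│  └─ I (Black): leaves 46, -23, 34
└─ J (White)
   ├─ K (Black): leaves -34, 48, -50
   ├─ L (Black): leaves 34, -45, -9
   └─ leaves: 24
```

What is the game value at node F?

20

G: min(31, -42, -5) = -42
H: min(30, 33, 20) = 20
I: min(46, -23, 34) = -23
F: max(-42, 20, -23) = 20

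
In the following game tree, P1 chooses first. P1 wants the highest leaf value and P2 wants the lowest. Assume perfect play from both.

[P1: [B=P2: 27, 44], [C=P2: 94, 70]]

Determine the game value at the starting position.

B (P2): min(27, 44) = 27
C (P2): min(94, 70) = 70
Root (P1): max(27, 70) = 70

70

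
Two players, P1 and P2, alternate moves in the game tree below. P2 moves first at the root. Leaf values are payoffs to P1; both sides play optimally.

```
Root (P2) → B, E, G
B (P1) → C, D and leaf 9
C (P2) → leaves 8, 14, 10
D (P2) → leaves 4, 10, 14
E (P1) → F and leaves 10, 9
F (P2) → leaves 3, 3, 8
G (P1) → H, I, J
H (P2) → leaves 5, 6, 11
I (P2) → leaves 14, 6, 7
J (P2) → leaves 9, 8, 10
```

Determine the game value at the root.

C (P2): min(8, 14, 10) = 8
D (P2): min(4, 10, 14) = 4
B (P1): max(8, 4, 9) = 9
F (P2): min(3, 3, 8) = 3
E (P1): max(3, 10, 9) = 10
H (P2): min(5, 6, 11) = 5
I (P2): min(14, 6, 7) = 6
J (P2): min(9, 8, 10) = 8
G (P1): max(5, 6, 8) = 8
Root (P2): min(9, 10, 8) = 8

8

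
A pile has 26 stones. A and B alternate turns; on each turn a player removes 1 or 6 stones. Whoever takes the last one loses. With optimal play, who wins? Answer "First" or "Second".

Second

W/L table (W = player to move can force a win):
i:   0  1  2  3  4  5  6  7  8  9 10 11 12 13 14 15 16 17 18 19 20 21 22 23 24 25 26
     W  L  W  L  W  L  W  W  L  W  L  W  L  W  W  L  W  L  W  L  W  W  L  W  L  W  L
Position 26 is L, so the second player wins.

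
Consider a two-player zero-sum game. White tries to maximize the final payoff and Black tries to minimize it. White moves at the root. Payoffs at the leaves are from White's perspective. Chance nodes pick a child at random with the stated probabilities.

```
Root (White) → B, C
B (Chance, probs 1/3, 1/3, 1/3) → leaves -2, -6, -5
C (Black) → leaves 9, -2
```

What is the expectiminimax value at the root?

-2

B (Chance): 1/3·-2 + 1/3·-6 + 1/3·-5 = -4.33
C (Black): min(9, -2) = -2
Root (White): max(-4.33, -2) = -2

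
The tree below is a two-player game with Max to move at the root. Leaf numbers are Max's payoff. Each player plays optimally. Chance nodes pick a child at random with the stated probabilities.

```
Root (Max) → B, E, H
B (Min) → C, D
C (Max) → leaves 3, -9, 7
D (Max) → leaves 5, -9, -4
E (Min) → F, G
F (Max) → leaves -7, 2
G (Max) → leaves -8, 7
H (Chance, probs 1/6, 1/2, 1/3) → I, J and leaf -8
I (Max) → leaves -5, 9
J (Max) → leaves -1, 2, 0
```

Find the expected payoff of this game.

C (Max): max(3, -9, 7) = 7
D (Max): max(5, -9, -4) = 5
B (Min): min(7, 5) = 5
F (Max): max(-7, 2) = 2
G (Max): max(-8, 7) = 7
E (Min): min(2, 7) = 2
I (Max): max(-5, 9) = 9
J (Max): max(-1, 2, 0) = 2
H (Chance): 1/6·9 + 1/2·2 + 1/3·-8 = -0.17
Root (Max): max(5, 2, -0.17) = 5

5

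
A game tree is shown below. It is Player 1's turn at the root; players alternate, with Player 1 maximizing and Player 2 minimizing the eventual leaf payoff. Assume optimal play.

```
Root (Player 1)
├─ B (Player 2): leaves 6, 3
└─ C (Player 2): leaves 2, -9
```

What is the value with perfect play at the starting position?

B (Player 2): min(6, 3) = 3
C (Player 2): min(2, -9) = -9
Root (Player 1): max(3, -9) = 3

3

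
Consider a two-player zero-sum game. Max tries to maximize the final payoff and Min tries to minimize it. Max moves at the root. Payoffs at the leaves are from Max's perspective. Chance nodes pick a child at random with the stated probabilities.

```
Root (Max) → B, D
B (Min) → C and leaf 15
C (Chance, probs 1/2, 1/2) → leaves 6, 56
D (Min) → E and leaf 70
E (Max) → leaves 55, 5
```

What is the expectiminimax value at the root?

C (Chance): 1/2·6 + 1/2·56 = 31
B (Min): min(31, 15) = 15
E (Max): max(55, 5) = 55
D (Min): min(55, 70) = 55
Root (Max): max(15, 55) = 55

55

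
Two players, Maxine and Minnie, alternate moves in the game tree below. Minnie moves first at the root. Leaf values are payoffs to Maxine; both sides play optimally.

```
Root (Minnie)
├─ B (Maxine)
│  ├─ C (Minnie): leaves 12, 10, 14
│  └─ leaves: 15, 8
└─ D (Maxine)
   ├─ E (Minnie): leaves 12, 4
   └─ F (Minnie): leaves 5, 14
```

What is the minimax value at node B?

C: min(12, 10, 14) = 10
B: max(10, 15, 8) = 15

15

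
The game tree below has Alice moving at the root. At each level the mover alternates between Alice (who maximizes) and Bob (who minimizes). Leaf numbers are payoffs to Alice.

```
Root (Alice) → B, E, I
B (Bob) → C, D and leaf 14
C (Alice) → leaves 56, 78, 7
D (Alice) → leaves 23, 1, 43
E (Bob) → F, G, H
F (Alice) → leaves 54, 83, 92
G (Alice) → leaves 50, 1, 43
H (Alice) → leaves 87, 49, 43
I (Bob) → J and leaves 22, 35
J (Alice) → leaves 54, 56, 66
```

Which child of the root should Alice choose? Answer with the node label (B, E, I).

C (Alice): max(56, 78, 7) = 78
D (Alice): max(23, 1, 43) = 43
B (Bob): min(78, 43, 14) = 14
F (Alice): max(54, 83, 92) = 92
G (Alice): max(50, 1, 43) = 50
H (Alice): max(87, 49, 43) = 87
E (Bob): min(92, 50, 87) = 50
J (Alice): max(54, 56, 66) = 66
I (Bob): min(66, 22, 35) = 22
Root (Alice): max(14, 50, 22) = 50
Alice picks the child with the highest value: E (value 50).

E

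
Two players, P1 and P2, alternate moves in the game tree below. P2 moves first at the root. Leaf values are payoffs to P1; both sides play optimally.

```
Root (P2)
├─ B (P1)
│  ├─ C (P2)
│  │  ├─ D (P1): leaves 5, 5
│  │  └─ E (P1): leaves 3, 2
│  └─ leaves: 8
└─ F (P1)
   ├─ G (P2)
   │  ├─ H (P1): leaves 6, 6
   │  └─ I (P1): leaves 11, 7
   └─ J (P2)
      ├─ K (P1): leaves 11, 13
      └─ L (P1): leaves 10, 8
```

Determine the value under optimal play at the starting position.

D (P1): max(5, 5) = 5
E (P1): max(3, 2) = 3
C (P2): min(5, 3) = 3
B (P1): max(3, 8) = 8
H (P1): max(6, 6) = 6
I (P1): max(11, 7) = 11
G (P2): min(6, 11) = 6
K (P1): max(11, 13) = 13
L (P1): max(10, 8) = 10
J (P2): min(13, 10) = 10
F (P1): max(6, 10) = 10
Root (P2): min(8, 10) = 8

8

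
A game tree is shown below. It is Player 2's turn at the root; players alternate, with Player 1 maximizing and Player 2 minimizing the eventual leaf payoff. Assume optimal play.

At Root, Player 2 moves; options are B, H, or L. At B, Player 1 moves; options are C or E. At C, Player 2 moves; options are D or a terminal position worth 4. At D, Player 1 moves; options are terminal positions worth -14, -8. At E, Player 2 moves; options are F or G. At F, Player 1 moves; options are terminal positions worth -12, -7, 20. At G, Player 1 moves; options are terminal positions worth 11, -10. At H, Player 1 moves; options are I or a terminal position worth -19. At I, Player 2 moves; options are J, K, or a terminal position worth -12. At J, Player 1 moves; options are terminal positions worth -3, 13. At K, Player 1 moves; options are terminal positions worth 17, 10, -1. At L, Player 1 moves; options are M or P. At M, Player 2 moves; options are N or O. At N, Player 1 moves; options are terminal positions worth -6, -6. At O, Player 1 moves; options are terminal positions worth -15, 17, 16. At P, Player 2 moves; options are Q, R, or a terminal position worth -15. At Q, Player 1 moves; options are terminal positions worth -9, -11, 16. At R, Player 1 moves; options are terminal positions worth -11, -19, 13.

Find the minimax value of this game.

-12

D (Player 1): max(-14, -8) = -8
C (Player 2): min(-8, 4) = -8
F (Player 1): max(-12, -7, 20) = 20
G (Player 1): max(11, -10) = 11
E (Player 2): min(20, 11) = 11
B (Player 1): max(-8, 11) = 11
J (Player 1): max(-3, 13) = 13
K (Player 1): max(17, 10, -1) = 17
I (Player 2): min(13, 17, -12) = -12
H (Player 1): max(-12, -19) = -12
N (Player 1): max(-6, -6) = -6
O (Player 1): max(-15, 17, 16) = 17
M (Player 2): min(-6, 17) = -6
Q (Player 1): max(-9, -11, 16) = 16
R (Player 1): max(-11, -19, 13) = 13
P (Player 2): min(16, 13, -15) = -15
L (Player 1): max(-6, -15) = -6
Root (Player 2): min(11, -12, -6) = -12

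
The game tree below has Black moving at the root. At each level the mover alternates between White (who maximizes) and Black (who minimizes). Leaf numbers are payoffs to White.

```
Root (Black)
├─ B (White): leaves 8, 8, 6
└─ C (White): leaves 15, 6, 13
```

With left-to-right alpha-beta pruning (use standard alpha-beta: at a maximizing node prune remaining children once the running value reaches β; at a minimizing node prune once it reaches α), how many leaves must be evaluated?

4

B [α=-∞,β=+∞]: v=8
C [α=-∞,β=8]: v=15 after child 1 ≥ β → β-cutoff, skip 2
Root [α=-∞,β=+∞]: v=8
Leaves evaluated: 4 of 6.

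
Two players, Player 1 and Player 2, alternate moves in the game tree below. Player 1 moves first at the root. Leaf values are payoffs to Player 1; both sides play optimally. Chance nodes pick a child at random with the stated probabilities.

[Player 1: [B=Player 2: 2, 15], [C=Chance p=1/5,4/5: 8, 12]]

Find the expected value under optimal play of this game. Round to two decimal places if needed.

11.2

B (Player 2): min(2, 15) = 2
C (Chance): 1/5·8 + 4/5·12 = 11.2
Root (Player 1): max(2, 11.2) = 11.2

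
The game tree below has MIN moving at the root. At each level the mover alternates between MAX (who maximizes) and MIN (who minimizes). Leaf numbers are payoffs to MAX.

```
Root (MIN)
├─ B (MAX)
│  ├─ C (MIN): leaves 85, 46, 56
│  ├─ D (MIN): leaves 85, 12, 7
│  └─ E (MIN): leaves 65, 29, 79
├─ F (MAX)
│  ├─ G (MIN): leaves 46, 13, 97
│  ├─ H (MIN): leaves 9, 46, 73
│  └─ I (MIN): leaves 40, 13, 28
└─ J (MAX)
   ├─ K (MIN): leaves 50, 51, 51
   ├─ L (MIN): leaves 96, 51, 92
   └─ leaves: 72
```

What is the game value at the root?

C (MIN): min(85, 46, 56) = 46
D (MIN): min(85, 12, 7) = 7
E (MIN): min(65, 29, 79) = 29
B (MAX): max(46, 7, 29) = 46
G (MIN): min(46, 13, 97) = 13
H (MIN): min(9, 46, 73) = 9
I (MIN): min(40, 13, 28) = 13
F (MAX): max(13, 9, 13) = 13
K (MIN): min(50, 51, 51) = 50
L (MIN): min(96, 51, 92) = 51
J (MAX): max(50, 51, 72) = 72
Root (MIN): min(46, 13, 72) = 13

13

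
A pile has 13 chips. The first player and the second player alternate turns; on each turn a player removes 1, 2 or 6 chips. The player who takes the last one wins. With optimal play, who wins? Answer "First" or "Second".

W/L table (W = player to move can force a win):
i:   0  1  2  3  4  5  6  7  8  9 10 11 12 13
     L  W  W  L  W  W  W  L  W  W  L  W  W  W
Position 13 is W, so the first player wins.

First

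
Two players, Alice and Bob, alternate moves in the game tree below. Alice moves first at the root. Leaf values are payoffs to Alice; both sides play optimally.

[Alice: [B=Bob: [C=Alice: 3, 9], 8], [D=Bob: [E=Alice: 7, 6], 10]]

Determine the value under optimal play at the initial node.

8

C (Alice): max(3, 9) = 9
B (Bob): min(9, 8) = 8
E (Alice): max(7, 6) = 7
D (Bob): min(7, 10) = 7
Root (Alice): max(8, 7) = 8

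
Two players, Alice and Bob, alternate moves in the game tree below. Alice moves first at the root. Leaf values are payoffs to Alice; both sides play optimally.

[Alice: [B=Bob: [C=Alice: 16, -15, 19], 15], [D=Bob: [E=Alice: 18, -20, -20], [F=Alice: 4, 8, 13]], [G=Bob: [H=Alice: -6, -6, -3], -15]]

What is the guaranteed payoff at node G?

-15

H: max(-6, -6, -3) = -3
G: min(-3, -15) = -15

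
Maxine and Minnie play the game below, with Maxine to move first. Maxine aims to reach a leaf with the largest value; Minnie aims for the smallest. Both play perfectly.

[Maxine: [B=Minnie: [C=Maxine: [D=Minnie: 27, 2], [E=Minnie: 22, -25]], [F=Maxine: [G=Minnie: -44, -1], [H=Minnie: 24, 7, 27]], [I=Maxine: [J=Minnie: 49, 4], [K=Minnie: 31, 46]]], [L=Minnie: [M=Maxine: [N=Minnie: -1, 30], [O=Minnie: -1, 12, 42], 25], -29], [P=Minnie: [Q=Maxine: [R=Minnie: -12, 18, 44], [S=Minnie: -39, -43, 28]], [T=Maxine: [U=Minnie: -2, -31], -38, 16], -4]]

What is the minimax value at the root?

D (Minnie): min(27, 2) = 2
E (Minnie): min(22, -25) = -25
C (Maxine): max(2, -25) = 2
G (Minnie): min(-44, -1) = -44
H (Minnie): min(24, 7, 27) = 7
F (Maxine): max(-44, 7) = 7
J (Minnie): min(49, 4) = 4
K (Minnie): min(31, 46) = 31
I (Maxine): max(4, 31) = 31
B (Minnie): min(2, 7, 31) = 2
N (Minnie): min(-1, 30) = -1
O (Minnie): min(-1, 12, 42) = -1
M (Maxine): max(-1, -1, 25) = 25
L (Minnie): min(25, -29) = -29
R (Minnie): min(-12, 18, 44) = -12
S (Minnie): min(-39, -43, 28) = -43
Q (Maxine): max(-12, -43) = -12
U (Minnie): min(-2, -31) = -31
T (Maxine): max(-31, -38, 16) = 16
P (Minnie): min(-12, 16, -4) = -12
Root (Maxine): max(2, -29, -12) = 2

2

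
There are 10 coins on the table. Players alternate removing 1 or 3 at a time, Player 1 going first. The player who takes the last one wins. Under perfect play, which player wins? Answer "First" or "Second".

Mark each pile size as W (mover wins) or L (mover loses):
i:   0  1  2  3  4  5  6  7  8  9 10
     L  W  L  W  L  W  L  W  L  W  L
Position 10 is L, so the second player wins.

Second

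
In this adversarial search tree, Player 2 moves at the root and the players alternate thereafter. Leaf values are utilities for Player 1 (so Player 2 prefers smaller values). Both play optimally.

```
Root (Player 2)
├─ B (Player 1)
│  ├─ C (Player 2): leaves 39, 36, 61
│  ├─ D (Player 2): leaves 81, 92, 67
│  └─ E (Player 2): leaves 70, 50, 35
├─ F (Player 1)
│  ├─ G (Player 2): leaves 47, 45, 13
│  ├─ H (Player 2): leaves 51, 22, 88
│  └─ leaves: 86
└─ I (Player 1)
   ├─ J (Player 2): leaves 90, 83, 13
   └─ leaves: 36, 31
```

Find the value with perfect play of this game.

36

C (Player 2): min(39, 36, 61) = 36
D (Player 2): min(81, 92, 67) = 67
E (Player 2): min(70, 50, 35) = 35
B (Player 1): max(36, 67, 35) = 67
G (Player 2): min(47, 45, 13) = 13
H (Player 2): min(51, 22, 88) = 22
F (Player 1): max(13, 22, 86) = 86
J (Player 2): min(90, 83, 13) = 13
I (Player 1): max(13, 36, 31) = 36
Root (Player 2): min(67, 86, 36) = 36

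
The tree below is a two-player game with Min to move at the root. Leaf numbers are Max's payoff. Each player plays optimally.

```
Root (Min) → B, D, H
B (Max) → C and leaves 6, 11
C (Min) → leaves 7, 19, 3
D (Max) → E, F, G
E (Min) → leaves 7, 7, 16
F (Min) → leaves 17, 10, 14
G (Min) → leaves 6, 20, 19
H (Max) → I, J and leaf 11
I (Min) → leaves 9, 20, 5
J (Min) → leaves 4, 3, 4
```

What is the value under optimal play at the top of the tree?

10

C (Min): min(7, 19, 3) = 3
B (Max): max(3, 6, 11) = 11
E (Min): min(7, 7, 16) = 7
F (Min): min(17, 10, 14) = 10
G (Min): min(6, 20, 19) = 6
D (Max): max(7, 10, 6) = 10
I (Min): min(9, 20, 5) = 5
J (Min): min(4, 3, 4) = 3
H (Max): max(5, 3, 11) = 11
Root (Min): min(11, 10, 11) = 10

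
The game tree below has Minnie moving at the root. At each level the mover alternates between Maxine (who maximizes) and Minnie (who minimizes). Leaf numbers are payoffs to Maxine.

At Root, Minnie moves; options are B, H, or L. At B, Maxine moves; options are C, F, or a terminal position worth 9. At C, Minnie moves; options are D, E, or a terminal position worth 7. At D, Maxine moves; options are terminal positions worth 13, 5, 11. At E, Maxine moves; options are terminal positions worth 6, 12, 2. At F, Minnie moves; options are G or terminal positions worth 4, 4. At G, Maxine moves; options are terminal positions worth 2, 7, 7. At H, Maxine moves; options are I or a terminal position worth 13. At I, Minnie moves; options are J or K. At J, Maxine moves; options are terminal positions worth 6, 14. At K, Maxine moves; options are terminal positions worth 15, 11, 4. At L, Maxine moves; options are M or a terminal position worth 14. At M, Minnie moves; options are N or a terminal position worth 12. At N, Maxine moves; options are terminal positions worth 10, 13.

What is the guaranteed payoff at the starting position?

9

D (Maxine): max(13, 5, 11) = 13
E (Maxine): max(6, 12, 2) = 12
C (Minnie): min(13, 12, 7) = 7
G (Maxine): max(2, 7, 7) = 7
F (Minnie): min(7, 4, 4) = 4
B (Maxine): max(7, 4, 9) = 9
J (Maxine): max(6, 14) = 14
K (Maxine): max(15, 11, 4) = 15
I (Minnie): min(14, 15) = 14
H (Maxine): max(14, 13) = 14
N (Maxine): max(10, 13) = 13
M (Minnie): min(13, 12) = 12
L (Maxine): max(12, 14) = 14
Root (Minnie): min(9, 14, 14) = 9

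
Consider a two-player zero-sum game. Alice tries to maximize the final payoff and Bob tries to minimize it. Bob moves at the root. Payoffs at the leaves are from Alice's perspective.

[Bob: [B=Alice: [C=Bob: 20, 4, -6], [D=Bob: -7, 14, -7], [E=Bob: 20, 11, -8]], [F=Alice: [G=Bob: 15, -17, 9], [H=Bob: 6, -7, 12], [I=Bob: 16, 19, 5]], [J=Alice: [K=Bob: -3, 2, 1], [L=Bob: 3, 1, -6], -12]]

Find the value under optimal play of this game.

-6

C (Bob): min(20, 4, -6) = -6
D (Bob): min(-7, 14, -7) = -7
E (Bob): min(20, 11, -8) = -8
B (Alice): max(-6, -7, -8) = -6
G (Bob): min(15, -17, 9) = -17
H (Bob): min(6, -7, 12) = -7
I (Bob): min(16, 19, 5) = 5
F (Alice): max(-17, -7, 5) = 5
K (Bob): min(-3, 2, 1) = -3
L (Bob): min(3, 1, -6) = -6
J (Alice): max(-3, -6, -12) = -3
Root (Bob): min(-6, 5, -3) = -6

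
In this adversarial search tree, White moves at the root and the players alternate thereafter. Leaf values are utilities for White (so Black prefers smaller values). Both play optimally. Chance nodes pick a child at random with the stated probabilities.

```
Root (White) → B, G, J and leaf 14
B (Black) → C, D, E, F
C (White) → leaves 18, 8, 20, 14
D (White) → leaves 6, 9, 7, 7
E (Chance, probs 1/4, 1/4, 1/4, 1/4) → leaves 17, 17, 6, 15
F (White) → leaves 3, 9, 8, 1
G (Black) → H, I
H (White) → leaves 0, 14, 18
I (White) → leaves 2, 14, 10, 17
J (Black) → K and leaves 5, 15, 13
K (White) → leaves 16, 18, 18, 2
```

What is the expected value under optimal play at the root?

17

C (White): max(18, 8, 20, 14) = 20
D (White): max(6, 9, 7, 7) = 9
E (Chance): 1/4·17 + 1/4·17 + 1/4·6 + 1/4·15 = 13.75
F (White): max(3, 9, 8, 1) = 9
B (Black): min(20, 9, 13.75, 9) = 9
H (White): max(0, 14, 18) = 18
I (White): max(2, 14, 10, 17) = 17
G (Black): min(18, 17) = 17
K (White): max(16, 18, 18, 2) = 18
J (Black): min(18, 5, 15, 13) = 5
Root (White): max(9, 17, 5, 14) = 17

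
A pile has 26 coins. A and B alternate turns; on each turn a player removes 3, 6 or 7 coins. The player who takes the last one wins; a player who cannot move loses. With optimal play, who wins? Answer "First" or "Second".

First

i:   0  1  2  3  4  5  6  7  8  9 10 11 12 13 14 15 16 17 18 19 20 21 22 23 24 25 26
     L  L  L  W  W  W  W  W  W  W  L  L  L  W  W  W  W  W  W  W  L  L  L  W  W  W  W
Position 26 is W, so the first player wins.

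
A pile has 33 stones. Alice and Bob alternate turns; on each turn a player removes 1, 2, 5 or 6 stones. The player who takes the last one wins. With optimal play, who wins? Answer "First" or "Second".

Positions where the player to move wins (W) vs loses (L):
i:   0  1  2  3  4  5  6  7  8  9 10 11 12 13 14 15 16 17 18 19 20 21 22 23 24 25 26 27 28 29 30 31 32 33
     L  W  W  L  W  W  W  L  W  W  L  W  W  W  L  W  W  L  W  W  W  L  W  W  L  W  W  W  L  W  W  L  W  W
Position 33 is W, so the first player wins.

First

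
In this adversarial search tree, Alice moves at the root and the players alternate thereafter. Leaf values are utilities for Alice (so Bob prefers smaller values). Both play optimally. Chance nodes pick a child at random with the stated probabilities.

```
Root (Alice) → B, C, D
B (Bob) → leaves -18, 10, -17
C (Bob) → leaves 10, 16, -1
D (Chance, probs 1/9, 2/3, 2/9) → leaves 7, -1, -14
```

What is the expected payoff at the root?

-1

B (Bob): min(-18, 10, -17) = -18
C (Bob): min(10, 16, -1) = -1
D (Chance): 1/9·7 + 2/3·-1 + 2/9·-14 = -3
Root (Alice): max(-18, -1, -3) = -1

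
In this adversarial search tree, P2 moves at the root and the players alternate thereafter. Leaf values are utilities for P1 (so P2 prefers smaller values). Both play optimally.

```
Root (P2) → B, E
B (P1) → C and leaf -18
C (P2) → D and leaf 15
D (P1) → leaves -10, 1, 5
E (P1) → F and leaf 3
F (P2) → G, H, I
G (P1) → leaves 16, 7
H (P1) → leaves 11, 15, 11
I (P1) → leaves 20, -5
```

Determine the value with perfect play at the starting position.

D (P1): max(-10, 1, 5) = 5
C (P2): min(5, 15) = 5
B (P1): max(5, -18) = 5
G (P1): max(16, 7) = 16
H (P1): max(11, 15, 11) = 15
I (P1): max(20, -5) = 20
F (P2): min(16, 15, 20) = 15
E (P1): max(15, 3) = 15
Root (P2): min(5, 15) = 5

5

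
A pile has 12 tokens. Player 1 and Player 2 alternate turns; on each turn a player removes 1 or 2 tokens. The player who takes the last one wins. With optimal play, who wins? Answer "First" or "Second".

i:   0  1  2  3  4  5  6  7  8  9 10 11 12
     L  W  W  L  W  W  L  W  W  L  W  W  L
Position 12 is L, so the second player wins.

Second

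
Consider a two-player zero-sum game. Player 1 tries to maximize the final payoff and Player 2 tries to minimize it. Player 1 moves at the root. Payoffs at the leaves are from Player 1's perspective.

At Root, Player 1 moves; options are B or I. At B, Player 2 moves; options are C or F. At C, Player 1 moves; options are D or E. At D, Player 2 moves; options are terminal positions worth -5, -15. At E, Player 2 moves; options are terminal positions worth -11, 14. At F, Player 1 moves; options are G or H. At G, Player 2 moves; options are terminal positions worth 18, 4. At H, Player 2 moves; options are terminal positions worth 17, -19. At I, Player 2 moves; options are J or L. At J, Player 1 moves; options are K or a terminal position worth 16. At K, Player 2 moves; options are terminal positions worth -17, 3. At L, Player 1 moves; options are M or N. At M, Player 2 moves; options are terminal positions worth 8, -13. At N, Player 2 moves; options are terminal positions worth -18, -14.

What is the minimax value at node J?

K: min(-17, 3) = -17
J: max(-17, 16) = 16

16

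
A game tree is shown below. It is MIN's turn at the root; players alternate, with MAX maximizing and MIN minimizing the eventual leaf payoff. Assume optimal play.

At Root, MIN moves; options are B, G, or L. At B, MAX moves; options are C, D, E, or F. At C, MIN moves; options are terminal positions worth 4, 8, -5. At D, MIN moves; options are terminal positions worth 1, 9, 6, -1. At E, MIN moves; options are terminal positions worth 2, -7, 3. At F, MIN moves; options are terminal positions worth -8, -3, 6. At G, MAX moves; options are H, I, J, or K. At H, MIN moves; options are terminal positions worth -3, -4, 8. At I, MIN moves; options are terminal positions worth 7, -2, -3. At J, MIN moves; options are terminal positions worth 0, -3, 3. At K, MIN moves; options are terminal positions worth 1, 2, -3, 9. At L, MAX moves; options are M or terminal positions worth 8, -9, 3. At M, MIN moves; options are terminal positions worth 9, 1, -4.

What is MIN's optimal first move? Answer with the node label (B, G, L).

G

C (MIN): min(4, 8, -5) = -5
D (MIN): min(1, 9, 6, -1) = -1
E (MIN): min(2, -7, 3) = -7
F (MIN): min(-8, -3, 6) = -8
B (MAX): max(-5, -1, -7, -8) = -1
H (MIN): min(-3, -4, 8) = -4
I (MIN): min(7, -2, -3) = -3
J (MIN): min(0, -3, 3) = -3
K (MIN): min(1, 2, -3, 9) = -3
G (MAX): max(-4, -3, -3, -3) = -3
M (MIN): min(9, 1, -4) = -4
L (MAX): max(-4, 8, -9, 3) = 8
Root (MIN): min(-1, -3, 8) = -3
MIN picks the child with the lowest value: G (value -3).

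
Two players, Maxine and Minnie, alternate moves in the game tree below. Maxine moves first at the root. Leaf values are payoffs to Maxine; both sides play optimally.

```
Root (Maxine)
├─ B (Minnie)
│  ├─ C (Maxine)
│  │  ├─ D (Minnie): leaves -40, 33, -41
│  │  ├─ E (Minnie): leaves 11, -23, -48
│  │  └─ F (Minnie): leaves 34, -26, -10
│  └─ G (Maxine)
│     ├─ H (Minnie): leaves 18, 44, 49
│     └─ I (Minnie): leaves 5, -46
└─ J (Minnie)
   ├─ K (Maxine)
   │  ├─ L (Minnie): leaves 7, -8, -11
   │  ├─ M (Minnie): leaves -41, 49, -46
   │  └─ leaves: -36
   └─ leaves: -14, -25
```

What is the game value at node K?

L: min(7, -8, -11) = -11
M: min(-41, 49, -46) = -46
K: max(-11, -46, -36) = -11

-11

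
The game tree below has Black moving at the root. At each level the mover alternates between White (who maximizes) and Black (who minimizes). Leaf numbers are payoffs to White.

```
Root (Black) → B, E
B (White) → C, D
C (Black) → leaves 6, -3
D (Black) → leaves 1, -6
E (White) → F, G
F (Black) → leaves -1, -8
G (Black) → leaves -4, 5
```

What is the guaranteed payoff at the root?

-4

C (Black): min(6, -3) = -3
D (Black): min(1, -6) = -6
B (White): max(-3, -6) = -3
F (Black): min(-1, -8) = -8
G (Black): min(-4, 5) = -4
E (White): max(-8, -4) = -4
Root (Black): min(-3, -4) = -4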